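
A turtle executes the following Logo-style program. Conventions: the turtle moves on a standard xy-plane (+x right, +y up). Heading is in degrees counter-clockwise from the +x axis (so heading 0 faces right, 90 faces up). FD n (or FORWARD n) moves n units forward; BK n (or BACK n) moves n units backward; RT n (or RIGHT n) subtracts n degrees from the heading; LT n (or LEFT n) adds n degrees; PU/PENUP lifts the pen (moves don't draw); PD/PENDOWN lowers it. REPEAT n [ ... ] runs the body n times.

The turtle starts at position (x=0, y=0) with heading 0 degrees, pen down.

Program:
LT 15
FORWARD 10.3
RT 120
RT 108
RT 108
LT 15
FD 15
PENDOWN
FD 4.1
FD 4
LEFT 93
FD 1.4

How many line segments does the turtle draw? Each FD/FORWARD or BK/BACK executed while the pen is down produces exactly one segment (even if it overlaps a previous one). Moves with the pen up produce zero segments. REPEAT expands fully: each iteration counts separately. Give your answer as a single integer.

Answer: 5

Derivation:
Executing turtle program step by step:
Start: pos=(0,0), heading=0, pen down
LT 15: heading 0 -> 15
FD 10.3: (0,0) -> (9.949,2.666) [heading=15, draw]
RT 120: heading 15 -> 255
RT 108: heading 255 -> 147
RT 108: heading 147 -> 39
LT 15: heading 39 -> 54
FD 15: (9.949,2.666) -> (18.766,14.801) [heading=54, draw]
PD: pen down
FD 4.1: (18.766,14.801) -> (21.176,18.118) [heading=54, draw]
FD 4: (21.176,18.118) -> (23.527,21.354) [heading=54, draw]
LT 93: heading 54 -> 147
FD 1.4: (23.527,21.354) -> (22.353,22.117) [heading=147, draw]
Final: pos=(22.353,22.117), heading=147, 5 segment(s) drawn
Segments drawn: 5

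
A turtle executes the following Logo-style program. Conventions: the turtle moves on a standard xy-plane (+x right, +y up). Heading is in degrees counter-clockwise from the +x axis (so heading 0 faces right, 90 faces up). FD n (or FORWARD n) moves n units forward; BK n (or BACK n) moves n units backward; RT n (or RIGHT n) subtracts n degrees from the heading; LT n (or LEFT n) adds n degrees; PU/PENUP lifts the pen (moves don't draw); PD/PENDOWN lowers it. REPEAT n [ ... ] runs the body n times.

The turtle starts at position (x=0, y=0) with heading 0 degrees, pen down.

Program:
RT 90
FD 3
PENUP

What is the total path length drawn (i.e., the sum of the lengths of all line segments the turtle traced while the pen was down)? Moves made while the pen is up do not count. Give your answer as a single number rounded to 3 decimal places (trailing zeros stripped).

Executing turtle program step by step:
Start: pos=(0,0), heading=0, pen down
RT 90: heading 0 -> 270
FD 3: (0,0) -> (0,-3) [heading=270, draw]
PU: pen up
Final: pos=(0,-3), heading=270, 1 segment(s) drawn

Segment lengths:
  seg 1: (0,0) -> (0,-3), length = 3
Total = 3

Answer: 3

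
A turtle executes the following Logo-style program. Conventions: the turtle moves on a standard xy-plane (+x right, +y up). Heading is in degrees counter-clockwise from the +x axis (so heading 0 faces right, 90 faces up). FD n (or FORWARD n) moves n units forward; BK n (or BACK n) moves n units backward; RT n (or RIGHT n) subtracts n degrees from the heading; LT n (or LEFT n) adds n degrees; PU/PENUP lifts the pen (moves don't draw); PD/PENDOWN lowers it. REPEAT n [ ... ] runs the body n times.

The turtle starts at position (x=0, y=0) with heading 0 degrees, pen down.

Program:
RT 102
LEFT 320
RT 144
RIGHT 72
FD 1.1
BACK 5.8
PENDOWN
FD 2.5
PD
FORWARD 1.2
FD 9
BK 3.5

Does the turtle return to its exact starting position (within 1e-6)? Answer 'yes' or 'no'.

Executing turtle program step by step:
Start: pos=(0,0), heading=0, pen down
RT 102: heading 0 -> 258
LT 320: heading 258 -> 218
RT 144: heading 218 -> 74
RT 72: heading 74 -> 2
FD 1.1: (0,0) -> (1.099,0.038) [heading=2, draw]
BK 5.8: (1.099,0.038) -> (-4.697,-0.164) [heading=2, draw]
PD: pen down
FD 2.5: (-4.697,-0.164) -> (-2.199,-0.077) [heading=2, draw]
PD: pen down
FD 1.2: (-2.199,-0.077) -> (-0.999,-0.035) [heading=2, draw]
FD 9: (-0.999,-0.035) -> (7.995,0.279) [heading=2, draw]
BK 3.5: (7.995,0.279) -> (4.497,0.157) [heading=2, draw]
Final: pos=(4.497,0.157), heading=2, 6 segment(s) drawn

Start position: (0, 0)
Final position: (4.497, 0.157)
Distance = 4.5; >= 1e-6 -> NOT closed

Answer: no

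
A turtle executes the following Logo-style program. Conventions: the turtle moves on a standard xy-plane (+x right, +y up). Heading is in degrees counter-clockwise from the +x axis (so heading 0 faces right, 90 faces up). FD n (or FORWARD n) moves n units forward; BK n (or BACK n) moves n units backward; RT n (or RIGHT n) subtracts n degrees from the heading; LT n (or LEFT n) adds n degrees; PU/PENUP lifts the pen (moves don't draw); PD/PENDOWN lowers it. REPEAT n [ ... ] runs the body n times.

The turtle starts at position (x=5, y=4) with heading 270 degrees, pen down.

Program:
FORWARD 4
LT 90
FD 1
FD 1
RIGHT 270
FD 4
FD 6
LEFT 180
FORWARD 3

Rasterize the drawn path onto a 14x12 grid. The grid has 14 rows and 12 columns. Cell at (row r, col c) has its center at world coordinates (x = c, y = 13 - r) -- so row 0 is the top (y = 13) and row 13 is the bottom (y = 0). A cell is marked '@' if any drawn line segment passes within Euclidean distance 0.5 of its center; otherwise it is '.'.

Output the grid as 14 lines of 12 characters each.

Segment 0: (5,4) -> (5,0)
Segment 1: (5,0) -> (6,-0)
Segment 2: (6,-0) -> (7,-0)
Segment 3: (7,-0) -> (7,4)
Segment 4: (7,4) -> (7,10)
Segment 5: (7,10) -> (7,7)

Answer: ............
............
............
.......@....
.......@....
.......@....
.......@....
.......@....
.......@....
.....@.@....
.....@.@....
.....@.@....
.....@.@....
.....@@@....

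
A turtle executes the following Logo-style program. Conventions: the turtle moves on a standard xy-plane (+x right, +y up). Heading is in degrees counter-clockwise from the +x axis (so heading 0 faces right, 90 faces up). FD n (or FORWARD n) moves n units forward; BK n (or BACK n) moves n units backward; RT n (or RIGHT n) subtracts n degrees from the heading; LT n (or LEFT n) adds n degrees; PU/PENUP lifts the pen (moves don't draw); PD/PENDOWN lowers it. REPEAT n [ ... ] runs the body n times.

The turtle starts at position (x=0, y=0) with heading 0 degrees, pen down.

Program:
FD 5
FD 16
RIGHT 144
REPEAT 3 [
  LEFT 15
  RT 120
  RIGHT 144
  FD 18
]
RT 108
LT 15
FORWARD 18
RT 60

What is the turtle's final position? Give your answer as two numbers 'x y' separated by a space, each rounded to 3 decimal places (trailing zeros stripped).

Answer: 20.179 22.889

Derivation:
Executing turtle program step by step:
Start: pos=(0,0), heading=0, pen down
FD 5: (0,0) -> (5,0) [heading=0, draw]
FD 16: (5,0) -> (21,0) [heading=0, draw]
RT 144: heading 0 -> 216
REPEAT 3 [
  -- iteration 1/3 --
  LT 15: heading 216 -> 231
  RT 120: heading 231 -> 111
  RT 144: heading 111 -> 327
  FD 18: (21,0) -> (36.096,-9.804) [heading=327, draw]
  -- iteration 2/3 --
  LT 15: heading 327 -> 342
  RT 120: heading 342 -> 222
  RT 144: heading 222 -> 78
  FD 18: (36.096,-9.804) -> (39.838,7.803) [heading=78, draw]
  -- iteration 3/3 --
  LT 15: heading 78 -> 93
  RT 120: heading 93 -> 333
  RT 144: heading 333 -> 189
  FD 18: (39.838,7.803) -> (22.06,4.987) [heading=189, draw]
]
RT 108: heading 189 -> 81
LT 15: heading 81 -> 96
FD 18: (22.06,4.987) -> (20.179,22.889) [heading=96, draw]
RT 60: heading 96 -> 36
Final: pos=(20.179,22.889), heading=36, 6 segment(s) drawn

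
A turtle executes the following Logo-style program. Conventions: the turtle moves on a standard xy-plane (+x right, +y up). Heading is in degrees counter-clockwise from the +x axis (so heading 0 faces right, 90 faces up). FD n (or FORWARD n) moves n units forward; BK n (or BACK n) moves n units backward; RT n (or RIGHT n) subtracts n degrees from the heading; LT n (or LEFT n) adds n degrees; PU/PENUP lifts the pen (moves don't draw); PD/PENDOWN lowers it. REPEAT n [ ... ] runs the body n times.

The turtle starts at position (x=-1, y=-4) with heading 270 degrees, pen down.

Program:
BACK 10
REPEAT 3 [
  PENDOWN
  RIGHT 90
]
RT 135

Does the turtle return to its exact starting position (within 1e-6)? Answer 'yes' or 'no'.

Answer: no

Derivation:
Executing turtle program step by step:
Start: pos=(-1,-4), heading=270, pen down
BK 10: (-1,-4) -> (-1,6) [heading=270, draw]
REPEAT 3 [
  -- iteration 1/3 --
  PD: pen down
  RT 90: heading 270 -> 180
  -- iteration 2/3 --
  PD: pen down
  RT 90: heading 180 -> 90
  -- iteration 3/3 --
  PD: pen down
  RT 90: heading 90 -> 0
]
RT 135: heading 0 -> 225
Final: pos=(-1,6), heading=225, 1 segment(s) drawn

Start position: (-1, -4)
Final position: (-1, 6)
Distance = 10; >= 1e-6 -> NOT closed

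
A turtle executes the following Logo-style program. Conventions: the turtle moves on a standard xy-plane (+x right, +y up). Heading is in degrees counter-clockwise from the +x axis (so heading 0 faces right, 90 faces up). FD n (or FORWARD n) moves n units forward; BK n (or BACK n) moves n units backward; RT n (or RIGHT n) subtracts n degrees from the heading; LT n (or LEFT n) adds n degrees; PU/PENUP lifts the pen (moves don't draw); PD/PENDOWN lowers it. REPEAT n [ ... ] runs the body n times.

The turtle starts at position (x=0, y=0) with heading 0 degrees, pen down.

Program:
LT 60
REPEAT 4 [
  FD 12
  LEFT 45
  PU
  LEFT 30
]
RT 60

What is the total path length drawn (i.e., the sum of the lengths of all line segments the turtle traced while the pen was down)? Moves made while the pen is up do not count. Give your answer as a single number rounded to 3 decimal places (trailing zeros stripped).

Executing turtle program step by step:
Start: pos=(0,0), heading=0, pen down
LT 60: heading 0 -> 60
REPEAT 4 [
  -- iteration 1/4 --
  FD 12: (0,0) -> (6,10.392) [heading=60, draw]
  LT 45: heading 60 -> 105
  PU: pen up
  LT 30: heading 105 -> 135
  -- iteration 2/4 --
  FD 12: (6,10.392) -> (-2.485,18.878) [heading=135, move]
  LT 45: heading 135 -> 180
  PU: pen up
  LT 30: heading 180 -> 210
  -- iteration 3/4 --
  FD 12: (-2.485,18.878) -> (-12.878,12.878) [heading=210, move]
  LT 45: heading 210 -> 255
  PU: pen up
  LT 30: heading 255 -> 285
  -- iteration 4/4 --
  FD 12: (-12.878,12.878) -> (-9.772,1.286) [heading=285, move]
  LT 45: heading 285 -> 330
  PU: pen up
  LT 30: heading 330 -> 0
]
RT 60: heading 0 -> 300
Final: pos=(-9.772,1.286), heading=300, 1 segment(s) drawn

Segment lengths:
  seg 1: (0,0) -> (6,10.392), length = 12
Total = 12

Answer: 12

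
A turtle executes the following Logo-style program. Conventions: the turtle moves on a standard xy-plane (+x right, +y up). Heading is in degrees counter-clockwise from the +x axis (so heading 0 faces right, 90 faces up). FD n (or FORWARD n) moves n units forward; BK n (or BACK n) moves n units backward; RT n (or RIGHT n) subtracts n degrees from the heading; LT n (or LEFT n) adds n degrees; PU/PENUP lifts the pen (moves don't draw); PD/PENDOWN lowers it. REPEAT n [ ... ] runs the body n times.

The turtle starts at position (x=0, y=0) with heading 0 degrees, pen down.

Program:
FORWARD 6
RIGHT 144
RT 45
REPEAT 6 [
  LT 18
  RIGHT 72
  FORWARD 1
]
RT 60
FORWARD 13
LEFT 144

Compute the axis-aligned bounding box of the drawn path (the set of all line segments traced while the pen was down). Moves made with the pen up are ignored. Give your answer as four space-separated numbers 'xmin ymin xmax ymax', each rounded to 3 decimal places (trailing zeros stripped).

Answer: -4.255 -0.21 7.695 6.87

Derivation:
Executing turtle program step by step:
Start: pos=(0,0), heading=0, pen down
FD 6: (0,0) -> (6,0) [heading=0, draw]
RT 144: heading 0 -> 216
RT 45: heading 216 -> 171
REPEAT 6 [
  -- iteration 1/6 --
  LT 18: heading 171 -> 189
  RT 72: heading 189 -> 117
  FD 1: (6,0) -> (5.546,0.891) [heading=117, draw]
  -- iteration 2/6 --
  LT 18: heading 117 -> 135
  RT 72: heading 135 -> 63
  FD 1: (5.546,0.891) -> (6,1.782) [heading=63, draw]
  -- iteration 3/6 --
  LT 18: heading 63 -> 81
  RT 72: heading 81 -> 9
  FD 1: (6,1.782) -> (6.988,1.938) [heading=9, draw]
  -- iteration 4/6 --
  LT 18: heading 9 -> 27
  RT 72: heading 27 -> 315
  FD 1: (6.988,1.938) -> (7.695,1.231) [heading=315, draw]
  -- iteration 5/6 --
  LT 18: heading 315 -> 333
  RT 72: heading 333 -> 261
  FD 1: (7.695,1.231) -> (7.538,0.244) [heading=261, draw]
  -- iteration 6/6 --
  LT 18: heading 261 -> 279
  RT 72: heading 279 -> 207
  FD 1: (7.538,0.244) -> (6.647,-0.21) [heading=207, draw]
]
RT 60: heading 207 -> 147
FD 13: (6.647,-0.21) -> (-4.255,6.87) [heading=147, draw]
LT 144: heading 147 -> 291
Final: pos=(-4.255,6.87), heading=291, 8 segment(s) drawn

Segment endpoints: x in {-4.255, 0, 5.546, 6, 6.647, 6.988, 7.538, 7.695}, y in {-0.21, 0, 0.244, 0.891, 1.231, 1.782, 1.938, 6.87}
xmin=-4.255, ymin=-0.21, xmax=7.695, ymax=6.87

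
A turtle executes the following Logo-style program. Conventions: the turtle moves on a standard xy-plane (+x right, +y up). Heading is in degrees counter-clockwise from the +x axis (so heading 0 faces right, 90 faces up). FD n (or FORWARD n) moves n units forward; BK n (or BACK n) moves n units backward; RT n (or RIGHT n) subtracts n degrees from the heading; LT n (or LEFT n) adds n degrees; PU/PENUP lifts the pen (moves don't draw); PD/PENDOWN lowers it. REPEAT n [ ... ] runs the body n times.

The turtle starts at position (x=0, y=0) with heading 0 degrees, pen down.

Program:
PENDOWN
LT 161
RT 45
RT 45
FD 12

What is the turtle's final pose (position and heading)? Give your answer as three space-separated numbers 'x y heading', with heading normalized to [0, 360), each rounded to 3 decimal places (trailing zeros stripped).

Answer: 3.907 11.346 71

Derivation:
Executing turtle program step by step:
Start: pos=(0,0), heading=0, pen down
PD: pen down
LT 161: heading 0 -> 161
RT 45: heading 161 -> 116
RT 45: heading 116 -> 71
FD 12: (0,0) -> (3.907,11.346) [heading=71, draw]
Final: pos=(3.907,11.346), heading=71, 1 segment(s) drawn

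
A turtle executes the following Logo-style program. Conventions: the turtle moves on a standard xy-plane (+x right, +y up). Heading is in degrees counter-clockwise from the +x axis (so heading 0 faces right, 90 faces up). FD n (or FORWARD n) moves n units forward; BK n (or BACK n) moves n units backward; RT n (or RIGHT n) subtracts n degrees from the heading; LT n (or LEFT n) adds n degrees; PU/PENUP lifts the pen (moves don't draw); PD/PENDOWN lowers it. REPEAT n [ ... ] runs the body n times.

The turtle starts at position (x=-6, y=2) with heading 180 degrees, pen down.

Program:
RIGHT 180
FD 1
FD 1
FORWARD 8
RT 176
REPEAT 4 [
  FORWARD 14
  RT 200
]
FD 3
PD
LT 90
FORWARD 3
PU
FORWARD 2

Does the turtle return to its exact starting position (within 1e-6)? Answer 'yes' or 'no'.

Executing turtle program step by step:
Start: pos=(-6,2), heading=180, pen down
RT 180: heading 180 -> 0
FD 1: (-6,2) -> (-5,2) [heading=0, draw]
FD 1: (-5,2) -> (-4,2) [heading=0, draw]
FD 8: (-4,2) -> (4,2) [heading=0, draw]
RT 176: heading 0 -> 184
REPEAT 4 [
  -- iteration 1/4 --
  FD 14: (4,2) -> (-9.966,1.023) [heading=184, draw]
  RT 200: heading 184 -> 344
  -- iteration 2/4 --
  FD 14: (-9.966,1.023) -> (3.492,-2.836) [heading=344, draw]
  RT 200: heading 344 -> 144
  -- iteration 3/4 --
  FD 14: (3.492,-2.836) -> (-7.834,5.393) [heading=144, draw]
  RT 200: heading 144 -> 304
  -- iteration 4/4 --
  FD 14: (-7.834,5.393) -> (-0.006,-6.213) [heading=304, draw]
  RT 200: heading 304 -> 104
]
FD 3: (-0.006,-6.213) -> (-0.732,-3.302) [heading=104, draw]
PD: pen down
LT 90: heading 104 -> 194
FD 3: (-0.732,-3.302) -> (-3.642,-4.028) [heading=194, draw]
PU: pen up
FD 2: (-3.642,-4.028) -> (-5.583,-4.512) [heading=194, move]
Final: pos=(-5.583,-4.512), heading=194, 9 segment(s) drawn

Start position: (-6, 2)
Final position: (-5.583, -4.512)
Distance = 6.525; >= 1e-6 -> NOT closed

Answer: no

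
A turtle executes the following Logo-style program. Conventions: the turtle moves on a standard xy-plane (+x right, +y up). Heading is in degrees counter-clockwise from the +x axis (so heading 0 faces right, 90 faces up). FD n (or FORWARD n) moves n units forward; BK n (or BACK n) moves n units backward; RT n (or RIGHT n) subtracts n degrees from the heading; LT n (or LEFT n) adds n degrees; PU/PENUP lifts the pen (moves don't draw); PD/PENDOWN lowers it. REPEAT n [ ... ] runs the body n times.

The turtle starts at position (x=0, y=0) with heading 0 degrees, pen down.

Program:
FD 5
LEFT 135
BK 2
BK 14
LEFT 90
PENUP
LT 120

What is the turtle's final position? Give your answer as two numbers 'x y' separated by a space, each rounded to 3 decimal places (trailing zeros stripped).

Executing turtle program step by step:
Start: pos=(0,0), heading=0, pen down
FD 5: (0,0) -> (5,0) [heading=0, draw]
LT 135: heading 0 -> 135
BK 2: (5,0) -> (6.414,-1.414) [heading=135, draw]
BK 14: (6.414,-1.414) -> (16.314,-11.314) [heading=135, draw]
LT 90: heading 135 -> 225
PU: pen up
LT 120: heading 225 -> 345
Final: pos=(16.314,-11.314), heading=345, 3 segment(s) drawn

Answer: 16.314 -11.314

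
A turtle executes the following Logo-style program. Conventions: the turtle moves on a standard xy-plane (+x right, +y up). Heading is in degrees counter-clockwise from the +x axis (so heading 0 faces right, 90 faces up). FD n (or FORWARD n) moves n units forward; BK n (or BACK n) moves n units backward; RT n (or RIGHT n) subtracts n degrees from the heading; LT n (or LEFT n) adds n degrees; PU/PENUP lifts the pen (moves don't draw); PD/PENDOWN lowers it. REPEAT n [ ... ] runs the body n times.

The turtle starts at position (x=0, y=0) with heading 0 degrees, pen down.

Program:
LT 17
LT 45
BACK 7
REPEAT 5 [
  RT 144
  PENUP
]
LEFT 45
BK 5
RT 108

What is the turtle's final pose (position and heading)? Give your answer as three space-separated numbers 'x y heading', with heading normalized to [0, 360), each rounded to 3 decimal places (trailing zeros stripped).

Answer: -1.824 -10.962 359

Derivation:
Executing turtle program step by step:
Start: pos=(0,0), heading=0, pen down
LT 17: heading 0 -> 17
LT 45: heading 17 -> 62
BK 7: (0,0) -> (-3.286,-6.181) [heading=62, draw]
REPEAT 5 [
  -- iteration 1/5 --
  RT 144: heading 62 -> 278
  PU: pen up
  -- iteration 2/5 --
  RT 144: heading 278 -> 134
  PU: pen up
  -- iteration 3/5 --
  RT 144: heading 134 -> 350
  PU: pen up
  -- iteration 4/5 --
  RT 144: heading 350 -> 206
  PU: pen up
  -- iteration 5/5 --
  RT 144: heading 206 -> 62
  PU: pen up
]
LT 45: heading 62 -> 107
BK 5: (-3.286,-6.181) -> (-1.824,-10.962) [heading=107, move]
RT 108: heading 107 -> 359
Final: pos=(-1.824,-10.962), heading=359, 1 segment(s) drawn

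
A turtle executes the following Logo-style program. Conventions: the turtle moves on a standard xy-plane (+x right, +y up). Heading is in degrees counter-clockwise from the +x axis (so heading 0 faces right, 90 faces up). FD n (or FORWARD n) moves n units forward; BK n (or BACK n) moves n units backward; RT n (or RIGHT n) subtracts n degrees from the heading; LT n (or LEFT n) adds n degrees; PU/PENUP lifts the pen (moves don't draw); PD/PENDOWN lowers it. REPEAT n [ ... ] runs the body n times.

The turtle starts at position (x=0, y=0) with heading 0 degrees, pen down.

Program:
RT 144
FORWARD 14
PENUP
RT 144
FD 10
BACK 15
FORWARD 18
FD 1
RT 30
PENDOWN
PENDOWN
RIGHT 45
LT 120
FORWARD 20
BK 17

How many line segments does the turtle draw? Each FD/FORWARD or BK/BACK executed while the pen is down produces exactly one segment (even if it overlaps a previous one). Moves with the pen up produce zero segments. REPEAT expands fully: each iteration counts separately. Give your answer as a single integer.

Answer: 3

Derivation:
Executing turtle program step by step:
Start: pos=(0,0), heading=0, pen down
RT 144: heading 0 -> 216
FD 14: (0,0) -> (-11.326,-8.229) [heading=216, draw]
PU: pen up
RT 144: heading 216 -> 72
FD 10: (-11.326,-8.229) -> (-8.236,1.282) [heading=72, move]
BK 15: (-8.236,1.282) -> (-12.871,-12.984) [heading=72, move]
FD 18: (-12.871,-12.984) -> (-7.309,4.135) [heading=72, move]
FD 1: (-7.309,4.135) -> (-7,5.086) [heading=72, move]
RT 30: heading 72 -> 42
PD: pen down
PD: pen down
RT 45: heading 42 -> 357
LT 120: heading 357 -> 117
FD 20: (-7,5.086) -> (-16.08,22.906) [heading=117, draw]
BK 17: (-16.08,22.906) -> (-8.362,7.759) [heading=117, draw]
Final: pos=(-8.362,7.759), heading=117, 3 segment(s) drawn
Segments drawn: 3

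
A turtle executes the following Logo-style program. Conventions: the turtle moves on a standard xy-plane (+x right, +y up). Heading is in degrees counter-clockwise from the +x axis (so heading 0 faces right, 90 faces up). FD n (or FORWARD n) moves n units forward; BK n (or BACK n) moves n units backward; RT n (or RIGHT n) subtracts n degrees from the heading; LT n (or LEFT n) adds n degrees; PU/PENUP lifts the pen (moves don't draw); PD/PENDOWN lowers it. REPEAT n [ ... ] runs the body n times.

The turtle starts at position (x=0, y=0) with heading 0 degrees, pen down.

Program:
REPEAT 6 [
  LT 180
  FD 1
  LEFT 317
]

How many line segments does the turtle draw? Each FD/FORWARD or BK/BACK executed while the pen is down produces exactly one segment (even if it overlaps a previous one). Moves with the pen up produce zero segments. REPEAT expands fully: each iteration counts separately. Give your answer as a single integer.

Answer: 6

Derivation:
Executing turtle program step by step:
Start: pos=(0,0), heading=0, pen down
REPEAT 6 [
  -- iteration 1/6 --
  LT 180: heading 0 -> 180
  FD 1: (0,0) -> (-1,0) [heading=180, draw]
  LT 317: heading 180 -> 137
  -- iteration 2/6 --
  LT 180: heading 137 -> 317
  FD 1: (-1,0) -> (-0.269,-0.682) [heading=317, draw]
  LT 317: heading 317 -> 274
  -- iteration 3/6 --
  LT 180: heading 274 -> 94
  FD 1: (-0.269,-0.682) -> (-0.338,0.316) [heading=94, draw]
  LT 317: heading 94 -> 51
  -- iteration 4/6 --
  LT 180: heading 51 -> 231
  FD 1: (-0.338,0.316) -> (-0.968,-0.462) [heading=231, draw]
  LT 317: heading 231 -> 188
  -- iteration 5/6 --
  LT 180: heading 188 -> 8
  FD 1: (-0.968,-0.462) -> (0.023,-0.322) [heading=8, draw]
  LT 317: heading 8 -> 325
  -- iteration 6/6 --
  LT 180: heading 325 -> 145
  FD 1: (0.023,-0.322) -> (-0.797,0.251) [heading=145, draw]
  LT 317: heading 145 -> 102
]
Final: pos=(-0.797,0.251), heading=102, 6 segment(s) drawn
Segments drawn: 6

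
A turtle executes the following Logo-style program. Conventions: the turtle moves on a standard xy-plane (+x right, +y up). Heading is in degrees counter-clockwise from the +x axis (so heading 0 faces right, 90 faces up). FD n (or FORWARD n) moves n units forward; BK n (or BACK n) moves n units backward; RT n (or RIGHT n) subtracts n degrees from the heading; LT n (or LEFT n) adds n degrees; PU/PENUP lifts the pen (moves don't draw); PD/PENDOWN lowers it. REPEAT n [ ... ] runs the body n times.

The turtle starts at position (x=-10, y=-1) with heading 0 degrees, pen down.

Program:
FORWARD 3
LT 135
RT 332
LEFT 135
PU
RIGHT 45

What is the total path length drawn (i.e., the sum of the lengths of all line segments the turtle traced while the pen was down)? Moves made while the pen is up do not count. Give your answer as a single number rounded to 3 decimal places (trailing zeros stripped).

Executing turtle program step by step:
Start: pos=(-10,-1), heading=0, pen down
FD 3: (-10,-1) -> (-7,-1) [heading=0, draw]
LT 135: heading 0 -> 135
RT 332: heading 135 -> 163
LT 135: heading 163 -> 298
PU: pen up
RT 45: heading 298 -> 253
Final: pos=(-7,-1), heading=253, 1 segment(s) drawn

Segment lengths:
  seg 1: (-10,-1) -> (-7,-1), length = 3
Total = 3

Answer: 3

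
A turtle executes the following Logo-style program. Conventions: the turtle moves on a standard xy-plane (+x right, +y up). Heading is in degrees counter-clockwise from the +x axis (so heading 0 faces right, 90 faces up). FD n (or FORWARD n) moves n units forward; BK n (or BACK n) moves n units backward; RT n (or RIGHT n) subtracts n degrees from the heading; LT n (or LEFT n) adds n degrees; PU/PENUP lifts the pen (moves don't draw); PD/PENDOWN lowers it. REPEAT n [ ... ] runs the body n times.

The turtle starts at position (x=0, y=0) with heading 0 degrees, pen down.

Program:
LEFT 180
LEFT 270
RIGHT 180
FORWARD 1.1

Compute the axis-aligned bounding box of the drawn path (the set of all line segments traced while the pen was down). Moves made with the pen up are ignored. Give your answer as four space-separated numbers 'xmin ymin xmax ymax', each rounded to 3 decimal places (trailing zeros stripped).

Answer: 0 -1.1 0 0

Derivation:
Executing turtle program step by step:
Start: pos=(0,0), heading=0, pen down
LT 180: heading 0 -> 180
LT 270: heading 180 -> 90
RT 180: heading 90 -> 270
FD 1.1: (0,0) -> (0,-1.1) [heading=270, draw]
Final: pos=(0,-1.1), heading=270, 1 segment(s) drawn

Segment endpoints: x in {0, 0}, y in {-1.1, 0}
xmin=0, ymin=-1.1, xmax=0, ymax=0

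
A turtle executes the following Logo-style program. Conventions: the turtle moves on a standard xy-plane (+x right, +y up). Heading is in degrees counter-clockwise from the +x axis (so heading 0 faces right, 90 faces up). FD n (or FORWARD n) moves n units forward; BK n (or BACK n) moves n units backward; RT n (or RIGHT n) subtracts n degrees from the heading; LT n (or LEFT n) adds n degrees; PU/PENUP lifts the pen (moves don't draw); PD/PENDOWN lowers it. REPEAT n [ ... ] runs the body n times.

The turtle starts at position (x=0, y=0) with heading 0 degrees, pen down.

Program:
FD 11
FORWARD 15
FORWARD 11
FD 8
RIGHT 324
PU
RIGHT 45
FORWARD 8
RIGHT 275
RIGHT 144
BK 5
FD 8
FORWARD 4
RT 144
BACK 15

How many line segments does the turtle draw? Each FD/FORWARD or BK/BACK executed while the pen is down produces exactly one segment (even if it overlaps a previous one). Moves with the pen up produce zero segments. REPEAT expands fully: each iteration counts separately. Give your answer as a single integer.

Answer: 4

Derivation:
Executing turtle program step by step:
Start: pos=(0,0), heading=0, pen down
FD 11: (0,0) -> (11,0) [heading=0, draw]
FD 15: (11,0) -> (26,0) [heading=0, draw]
FD 11: (26,0) -> (37,0) [heading=0, draw]
FD 8: (37,0) -> (45,0) [heading=0, draw]
RT 324: heading 0 -> 36
PU: pen up
RT 45: heading 36 -> 351
FD 8: (45,0) -> (52.902,-1.251) [heading=351, move]
RT 275: heading 351 -> 76
RT 144: heading 76 -> 292
BK 5: (52.902,-1.251) -> (51.028,3.384) [heading=292, move]
FD 8: (51.028,3.384) -> (54.025,-4.033) [heading=292, move]
FD 4: (54.025,-4.033) -> (55.524,-7.742) [heading=292, move]
RT 144: heading 292 -> 148
BK 15: (55.524,-7.742) -> (68.244,-15.691) [heading=148, move]
Final: pos=(68.244,-15.691), heading=148, 4 segment(s) drawn
Segments drawn: 4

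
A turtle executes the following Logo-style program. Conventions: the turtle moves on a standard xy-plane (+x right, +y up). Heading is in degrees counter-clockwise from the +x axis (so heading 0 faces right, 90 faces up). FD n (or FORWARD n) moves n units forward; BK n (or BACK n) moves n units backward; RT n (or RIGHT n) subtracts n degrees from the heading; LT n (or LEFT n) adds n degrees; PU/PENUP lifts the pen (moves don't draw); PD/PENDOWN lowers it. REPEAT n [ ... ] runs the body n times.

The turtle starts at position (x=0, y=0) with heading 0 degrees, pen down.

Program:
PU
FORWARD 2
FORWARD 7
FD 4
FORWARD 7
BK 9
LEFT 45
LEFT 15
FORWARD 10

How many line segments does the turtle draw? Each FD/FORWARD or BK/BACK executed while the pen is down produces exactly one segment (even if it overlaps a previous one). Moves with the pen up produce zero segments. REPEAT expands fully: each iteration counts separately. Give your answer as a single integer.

Answer: 0

Derivation:
Executing turtle program step by step:
Start: pos=(0,0), heading=0, pen down
PU: pen up
FD 2: (0,0) -> (2,0) [heading=0, move]
FD 7: (2,0) -> (9,0) [heading=0, move]
FD 4: (9,0) -> (13,0) [heading=0, move]
FD 7: (13,0) -> (20,0) [heading=0, move]
BK 9: (20,0) -> (11,0) [heading=0, move]
LT 45: heading 0 -> 45
LT 15: heading 45 -> 60
FD 10: (11,0) -> (16,8.66) [heading=60, move]
Final: pos=(16,8.66), heading=60, 0 segment(s) drawn
Segments drawn: 0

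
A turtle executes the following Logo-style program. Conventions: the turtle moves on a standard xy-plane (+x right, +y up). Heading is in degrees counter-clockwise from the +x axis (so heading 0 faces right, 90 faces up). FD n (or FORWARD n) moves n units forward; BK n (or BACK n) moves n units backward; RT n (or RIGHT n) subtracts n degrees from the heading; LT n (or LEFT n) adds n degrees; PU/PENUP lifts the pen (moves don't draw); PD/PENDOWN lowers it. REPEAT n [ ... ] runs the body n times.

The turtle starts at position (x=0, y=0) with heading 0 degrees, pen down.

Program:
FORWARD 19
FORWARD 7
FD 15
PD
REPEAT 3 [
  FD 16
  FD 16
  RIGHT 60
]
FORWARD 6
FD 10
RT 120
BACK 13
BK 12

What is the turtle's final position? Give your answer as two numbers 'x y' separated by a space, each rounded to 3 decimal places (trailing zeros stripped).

Executing turtle program step by step:
Start: pos=(0,0), heading=0, pen down
FD 19: (0,0) -> (19,0) [heading=0, draw]
FD 7: (19,0) -> (26,0) [heading=0, draw]
FD 15: (26,0) -> (41,0) [heading=0, draw]
PD: pen down
REPEAT 3 [
  -- iteration 1/3 --
  FD 16: (41,0) -> (57,0) [heading=0, draw]
  FD 16: (57,0) -> (73,0) [heading=0, draw]
  RT 60: heading 0 -> 300
  -- iteration 2/3 --
  FD 16: (73,0) -> (81,-13.856) [heading=300, draw]
  FD 16: (81,-13.856) -> (89,-27.713) [heading=300, draw]
  RT 60: heading 300 -> 240
  -- iteration 3/3 --
  FD 16: (89,-27.713) -> (81,-41.569) [heading=240, draw]
  FD 16: (81,-41.569) -> (73,-55.426) [heading=240, draw]
  RT 60: heading 240 -> 180
]
FD 6: (73,-55.426) -> (67,-55.426) [heading=180, draw]
FD 10: (67,-55.426) -> (57,-55.426) [heading=180, draw]
RT 120: heading 180 -> 60
BK 13: (57,-55.426) -> (50.5,-66.684) [heading=60, draw]
BK 12: (50.5,-66.684) -> (44.5,-77.076) [heading=60, draw]
Final: pos=(44.5,-77.076), heading=60, 13 segment(s) drawn

Answer: 44.5 -77.076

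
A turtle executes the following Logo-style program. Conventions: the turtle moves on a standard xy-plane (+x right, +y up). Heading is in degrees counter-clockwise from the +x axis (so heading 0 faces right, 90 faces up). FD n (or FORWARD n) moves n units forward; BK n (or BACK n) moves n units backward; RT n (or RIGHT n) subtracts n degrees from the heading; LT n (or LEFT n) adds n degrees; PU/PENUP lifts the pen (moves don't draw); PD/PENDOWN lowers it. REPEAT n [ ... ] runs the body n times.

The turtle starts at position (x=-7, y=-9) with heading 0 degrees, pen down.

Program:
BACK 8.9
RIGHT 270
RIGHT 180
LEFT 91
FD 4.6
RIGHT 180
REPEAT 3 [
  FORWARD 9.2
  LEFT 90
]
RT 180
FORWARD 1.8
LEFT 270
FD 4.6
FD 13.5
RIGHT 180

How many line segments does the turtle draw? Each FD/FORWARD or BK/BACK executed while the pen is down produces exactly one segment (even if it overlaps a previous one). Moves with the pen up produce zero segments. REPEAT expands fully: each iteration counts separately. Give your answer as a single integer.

Answer: 8

Derivation:
Executing turtle program step by step:
Start: pos=(-7,-9), heading=0, pen down
BK 8.9: (-7,-9) -> (-15.9,-9) [heading=0, draw]
RT 270: heading 0 -> 90
RT 180: heading 90 -> 270
LT 91: heading 270 -> 1
FD 4.6: (-15.9,-9) -> (-11.301,-8.92) [heading=1, draw]
RT 180: heading 1 -> 181
REPEAT 3 [
  -- iteration 1/3 --
  FD 9.2: (-11.301,-8.92) -> (-20.499,-9.08) [heading=181, draw]
  LT 90: heading 181 -> 271
  -- iteration 2/3 --
  FD 9.2: (-20.499,-9.08) -> (-20.339,-18.279) [heading=271, draw]
  LT 90: heading 271 -> 1
  -- iteration 3/3 --
  FD 9.2: (-20.339,-18.279) -> (-11.14,-18.118) [heading=1, draw]
  LT 90: heading 1 -> 91
]
RT 180: heading 91 -> 271
FD 1.8: (-11.14,-18.118) -> (-11.109,-19.918) [heading=271, draw]
LT 270: heading 271 -> 181
FD 4.6: (-11.109,-19.918) -> (-15.708,-19.998) [heading=181, draw]
FD 13.5: (-15.708,-19.998) -> (-29.206,-20.234) [heading=181, draw]
RT 180: heading 181 -> 1
Final: pos=(-29.206,-20.234), heading=1, 8 segment(s) drawn
Segments drawn: 8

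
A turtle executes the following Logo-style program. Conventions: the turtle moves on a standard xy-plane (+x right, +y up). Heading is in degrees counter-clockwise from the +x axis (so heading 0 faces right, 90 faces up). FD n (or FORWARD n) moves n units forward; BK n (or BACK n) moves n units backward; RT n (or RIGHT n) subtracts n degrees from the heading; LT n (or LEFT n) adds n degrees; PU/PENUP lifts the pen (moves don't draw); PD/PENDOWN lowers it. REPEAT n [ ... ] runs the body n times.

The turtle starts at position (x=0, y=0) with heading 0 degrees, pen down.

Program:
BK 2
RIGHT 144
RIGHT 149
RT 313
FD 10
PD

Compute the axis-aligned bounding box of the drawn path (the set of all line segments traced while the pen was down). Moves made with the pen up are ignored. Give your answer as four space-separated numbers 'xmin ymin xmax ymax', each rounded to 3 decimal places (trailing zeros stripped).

Answer: -6.067 0 0 9.135

Derivation:
Executing turtle program step by step:
Start: pos=(0,0), heading=0, pen down
BK 2: (0,0) -> (-2,0) [heading=0, draw]
RT 144: heading 0 -> 216
RT 149: heading 216 -> 67
RT 313: heading 67 -> 114
FD 10: (-2,0) -> (-6.067,9.135) [heading=114, draw]
PD: pen down
Final: pos=(-6.067,9.135), heading=114, 2 segment(s) drawn

Segment endpoints: x in {-6.067, -2, 0}, y in {0, 9.135}
xmin=-6.067, ymin=0, xmax=0, ymax=9.135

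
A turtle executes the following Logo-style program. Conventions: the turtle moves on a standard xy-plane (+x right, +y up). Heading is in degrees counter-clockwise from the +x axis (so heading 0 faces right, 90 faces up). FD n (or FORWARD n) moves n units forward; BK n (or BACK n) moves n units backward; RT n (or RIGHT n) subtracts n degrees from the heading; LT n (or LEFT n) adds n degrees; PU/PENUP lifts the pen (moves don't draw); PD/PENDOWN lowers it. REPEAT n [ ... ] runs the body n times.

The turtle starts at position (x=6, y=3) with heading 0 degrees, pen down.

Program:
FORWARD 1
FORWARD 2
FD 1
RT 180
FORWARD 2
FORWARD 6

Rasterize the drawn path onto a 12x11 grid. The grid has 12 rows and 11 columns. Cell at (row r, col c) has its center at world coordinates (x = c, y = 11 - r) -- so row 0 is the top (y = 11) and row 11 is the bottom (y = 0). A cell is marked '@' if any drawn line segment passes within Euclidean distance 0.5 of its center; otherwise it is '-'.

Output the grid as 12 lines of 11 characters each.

Segment 0: (6,3) -> (7,3)
Segment 1: (7,3) -> (9,3)
Segment 2: (9,3) -> (10,3)
Segment 3: (10,3) -> (8,3)
Segment 4: (8,3) -> (2,3)

Answer: -----------
-----------
-----------
-----------
-----------
-----------
-----------
-----------
--@@@@@@@@@
-----------
-----------
-----------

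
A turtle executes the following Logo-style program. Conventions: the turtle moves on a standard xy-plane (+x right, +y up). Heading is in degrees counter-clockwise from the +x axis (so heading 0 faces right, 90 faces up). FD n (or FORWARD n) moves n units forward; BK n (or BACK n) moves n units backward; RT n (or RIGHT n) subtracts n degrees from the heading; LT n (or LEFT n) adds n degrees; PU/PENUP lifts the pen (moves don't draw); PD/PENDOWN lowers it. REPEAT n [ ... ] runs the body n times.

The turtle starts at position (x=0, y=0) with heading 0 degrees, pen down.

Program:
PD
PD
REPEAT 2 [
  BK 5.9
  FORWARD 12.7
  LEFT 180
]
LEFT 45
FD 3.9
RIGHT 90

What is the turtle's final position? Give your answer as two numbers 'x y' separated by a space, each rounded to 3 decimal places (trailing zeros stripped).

Executing turtle program step by step:
Start: pos=(0,0), heading=0, pen down
PD: pen down
PD: pen down
REPEAT 2 [
  -- iteration 1/2 --
  BK 5.9: (0,0) -> (-5.9,0) [heading=0, draw]
  FD 12.7: (-5.9,0) -> (6.8,0) [heading=0, draw]
  LT 180: heading 0 -> 180
  -- iteration 2/2 --
  BK 5.9: (6.8,0) -> (12.7,0) [heading=180, draw]
  FD 12.7: (12.7,0) -> (0,0) [heading=180, draw]
  LT 180: heading 180 -> 0
]
LT 45: heading 0 -> 45
FD 3.9: (0,0) -> (2.758,2.758) [heading=45, draw]
RT 90: heading 45 -> 315
Final: pos=(2.758,2.758), heading=315, 5 segment(s) drawn

Answer: 2.758 2.758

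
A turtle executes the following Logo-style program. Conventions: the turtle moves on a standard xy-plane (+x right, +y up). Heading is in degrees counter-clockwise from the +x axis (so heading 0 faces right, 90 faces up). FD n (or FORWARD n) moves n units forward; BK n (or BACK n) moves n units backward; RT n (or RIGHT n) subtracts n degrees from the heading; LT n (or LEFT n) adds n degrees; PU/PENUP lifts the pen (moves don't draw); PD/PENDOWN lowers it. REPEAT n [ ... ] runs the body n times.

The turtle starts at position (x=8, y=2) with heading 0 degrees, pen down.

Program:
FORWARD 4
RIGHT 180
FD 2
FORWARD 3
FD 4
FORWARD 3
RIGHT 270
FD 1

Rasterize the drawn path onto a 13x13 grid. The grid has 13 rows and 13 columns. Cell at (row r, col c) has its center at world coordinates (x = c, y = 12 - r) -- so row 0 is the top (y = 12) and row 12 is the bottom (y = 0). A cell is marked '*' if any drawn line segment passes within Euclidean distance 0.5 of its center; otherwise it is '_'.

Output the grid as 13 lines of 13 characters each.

Segment 0: (8,2) -> (12,2)
Segment 1: (12,2) -> (10,2)
Segment 2: (10,2) -> (7,2)
Segment 3: (7,2) -> (3,2)
Segment 4: (3,2) -> (0,2)
Segment 5: (0,2) -> (0,1)

Answer: _____________
_____________
_____________
_____________
_____________
_____________
_____________
_____________
_____________
_____________
*************
*____________
_____________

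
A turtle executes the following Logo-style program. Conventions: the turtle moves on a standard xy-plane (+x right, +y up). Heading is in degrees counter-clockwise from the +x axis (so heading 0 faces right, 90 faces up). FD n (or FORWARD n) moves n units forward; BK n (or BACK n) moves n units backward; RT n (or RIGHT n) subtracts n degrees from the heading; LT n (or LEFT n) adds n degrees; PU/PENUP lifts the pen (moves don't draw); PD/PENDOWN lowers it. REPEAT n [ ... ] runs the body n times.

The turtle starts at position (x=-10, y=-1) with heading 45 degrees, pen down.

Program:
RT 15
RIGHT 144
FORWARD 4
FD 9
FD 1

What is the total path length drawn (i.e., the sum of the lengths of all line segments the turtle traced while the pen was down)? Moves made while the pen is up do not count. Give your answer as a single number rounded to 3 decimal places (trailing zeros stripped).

Executing turtle program step by step:
Start: pos=(-10,-1), heading=45, pen down
RT 15: heading 45 -> 30
RT 144: heading 30 -> 246
FD 4: (-10,-1) -> (-11.627,-4.654) [heading=246, draw]
FD 9: (-11.627,-4.654) -> (-15.288,-12.876) [heading=246, draw]
FD 1: (-15.288,-12.876) -> (-15.694,-13.79) [heading=246, draw]
Final: pos=(-15.694,-13.79), heading=246, 3 segment(s) drawn

Segment lengths:
  seg 1: (-10,-1) -> (-11.627,-4.654), length = 4
  seg 2: (-11.627,-4.654) -> (-15.288,-12.876), length = 9
  seg 3: (-15.288,-12.876) -> (-15.694,-13.79), length = 1
Total = 14

Answer: 14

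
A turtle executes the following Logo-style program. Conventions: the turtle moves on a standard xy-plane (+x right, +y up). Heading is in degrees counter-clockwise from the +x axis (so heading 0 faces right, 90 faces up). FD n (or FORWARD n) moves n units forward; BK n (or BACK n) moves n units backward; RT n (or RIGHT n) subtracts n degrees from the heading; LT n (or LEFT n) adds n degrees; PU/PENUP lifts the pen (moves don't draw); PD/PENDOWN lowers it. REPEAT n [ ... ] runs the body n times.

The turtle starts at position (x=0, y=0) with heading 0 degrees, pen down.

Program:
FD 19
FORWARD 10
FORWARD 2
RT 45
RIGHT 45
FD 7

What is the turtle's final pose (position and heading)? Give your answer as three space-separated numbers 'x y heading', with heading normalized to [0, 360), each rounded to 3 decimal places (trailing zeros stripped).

Answer: 31 -7 270

Derivation:
Executing turtle program step by step:
Start: pos=(0,0), heading=0, pen down
FD 19: (0,0) -> (19,0) [heading=0, draw]
FD 10: (19,0) -> (29,0) [heading=0, draw]
FD 2: (29,0) -> (31,0) [heading=0, draw]
RT 45: heading 0 -> 315
RT 45: heading 315 -> 270
FD 7: (31,0) -> (31,-7) [heading=270, draw]
Final: pos=(31,-7), heading=270, 4 segment(s) drawn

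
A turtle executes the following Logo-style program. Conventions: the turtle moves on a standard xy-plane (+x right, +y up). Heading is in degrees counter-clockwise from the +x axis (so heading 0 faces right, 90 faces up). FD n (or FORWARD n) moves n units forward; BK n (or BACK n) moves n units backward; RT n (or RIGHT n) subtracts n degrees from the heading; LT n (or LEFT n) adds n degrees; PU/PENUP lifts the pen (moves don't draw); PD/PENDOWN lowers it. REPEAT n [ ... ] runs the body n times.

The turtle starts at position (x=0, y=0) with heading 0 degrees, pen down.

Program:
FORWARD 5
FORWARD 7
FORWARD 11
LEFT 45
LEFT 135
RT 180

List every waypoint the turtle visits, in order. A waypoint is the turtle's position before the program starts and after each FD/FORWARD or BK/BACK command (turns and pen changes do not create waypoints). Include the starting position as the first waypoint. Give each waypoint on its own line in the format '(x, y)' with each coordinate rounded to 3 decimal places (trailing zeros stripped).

Executing turtle program step by step:
Start: pos=(0,0), heading=0, pen down
FD 5: (0,0) -> (5,0) [heading=0, draw]
FD 7: (5,0) -> (12,0) [heading=0, draw]
FD 11: (12,0) -> (23,0) [heading=0, draw]
LT 45: heading 0 -> 45
LT 135: heading 45 -> 180
RT 180: heading 180 -> 0
Final: pos=(23,0), heading=0, 3 segment(s) drawn
Waypoints (4 total):
(0, 0)
(5, 0)
(12, 0)
(23, 0)

Answer: (0, 0)
(5, 0)
(12, 0)
(23, 0)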